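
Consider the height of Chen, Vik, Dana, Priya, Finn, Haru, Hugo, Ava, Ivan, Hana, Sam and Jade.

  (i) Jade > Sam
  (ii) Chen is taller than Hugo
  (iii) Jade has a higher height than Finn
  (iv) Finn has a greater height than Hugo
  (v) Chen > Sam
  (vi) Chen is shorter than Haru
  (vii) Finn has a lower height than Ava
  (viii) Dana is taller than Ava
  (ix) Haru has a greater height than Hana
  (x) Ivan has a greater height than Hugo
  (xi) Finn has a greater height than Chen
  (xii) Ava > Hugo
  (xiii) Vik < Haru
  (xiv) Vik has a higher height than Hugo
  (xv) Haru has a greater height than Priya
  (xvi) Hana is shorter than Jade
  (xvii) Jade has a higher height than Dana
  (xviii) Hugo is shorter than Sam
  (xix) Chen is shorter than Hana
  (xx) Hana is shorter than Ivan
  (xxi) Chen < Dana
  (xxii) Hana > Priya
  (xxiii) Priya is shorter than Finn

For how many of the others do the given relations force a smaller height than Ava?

The elements the relations force below Ava are Hugo, Sam, Chen, Priya, Finn — no chain reaches any other.
That is 5.

5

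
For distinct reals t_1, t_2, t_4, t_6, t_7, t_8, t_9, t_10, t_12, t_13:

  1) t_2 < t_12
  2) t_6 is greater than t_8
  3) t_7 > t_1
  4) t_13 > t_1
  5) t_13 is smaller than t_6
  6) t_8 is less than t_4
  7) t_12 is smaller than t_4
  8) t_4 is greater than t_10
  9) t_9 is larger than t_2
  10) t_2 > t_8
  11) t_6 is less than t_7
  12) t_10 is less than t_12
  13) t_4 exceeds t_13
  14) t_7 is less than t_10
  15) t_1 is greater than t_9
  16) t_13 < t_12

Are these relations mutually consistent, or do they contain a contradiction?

The single ordering t_8 < t_2 < t_9 < t_1 < t_13 < t_6 < t_7 < t_10 < t_12 < t_4 satisfies every listed relation, so no contradiction arises.

consistent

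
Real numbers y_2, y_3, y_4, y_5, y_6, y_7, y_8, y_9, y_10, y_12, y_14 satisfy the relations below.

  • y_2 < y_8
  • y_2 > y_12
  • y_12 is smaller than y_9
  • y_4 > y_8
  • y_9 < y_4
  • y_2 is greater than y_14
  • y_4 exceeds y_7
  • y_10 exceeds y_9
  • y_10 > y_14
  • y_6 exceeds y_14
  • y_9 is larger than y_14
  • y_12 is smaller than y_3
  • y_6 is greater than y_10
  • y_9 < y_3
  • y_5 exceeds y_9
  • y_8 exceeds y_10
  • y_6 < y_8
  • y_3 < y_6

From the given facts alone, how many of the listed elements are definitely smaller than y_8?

7

Directly below y_8: y_2, y_10, y_6.
One step further: y_12, y_14, y_9, y_3 (7 so far).
No other element is forced below y_8 by the given relations, so the count is 7.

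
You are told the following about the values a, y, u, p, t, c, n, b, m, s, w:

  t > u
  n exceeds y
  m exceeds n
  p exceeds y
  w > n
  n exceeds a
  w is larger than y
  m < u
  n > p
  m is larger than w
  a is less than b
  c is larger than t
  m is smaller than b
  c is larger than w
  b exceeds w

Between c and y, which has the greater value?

c

y < p and p < n give y < n.
With n < m: y < p < n < m.
With m < u: y < p < n < m < u.
Then u < t extends the chain to t.
With t < c: y < p < n < m < u < t < c.
So y < c; c is the larger of the two.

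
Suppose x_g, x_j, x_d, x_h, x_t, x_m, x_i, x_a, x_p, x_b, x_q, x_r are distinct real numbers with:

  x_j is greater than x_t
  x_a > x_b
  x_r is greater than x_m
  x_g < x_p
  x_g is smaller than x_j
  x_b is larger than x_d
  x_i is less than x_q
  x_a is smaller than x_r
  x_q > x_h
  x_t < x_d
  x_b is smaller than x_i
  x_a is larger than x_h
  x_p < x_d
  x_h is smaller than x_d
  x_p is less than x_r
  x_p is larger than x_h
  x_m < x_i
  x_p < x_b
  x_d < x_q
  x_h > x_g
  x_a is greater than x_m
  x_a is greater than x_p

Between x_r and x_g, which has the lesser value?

x_g

x_g < x_h and x_h < x_p give x_g < x_p.
Then x_p < x_b extends the chain to x_b.
With x_b < x_a: x_g < x_h < x_p < x_b < x_a.
With x_a < x_r: x_g < x_h < x_p < x_b < x_a < x_r.
So x_g < x_r; x_g is the smaller of the two.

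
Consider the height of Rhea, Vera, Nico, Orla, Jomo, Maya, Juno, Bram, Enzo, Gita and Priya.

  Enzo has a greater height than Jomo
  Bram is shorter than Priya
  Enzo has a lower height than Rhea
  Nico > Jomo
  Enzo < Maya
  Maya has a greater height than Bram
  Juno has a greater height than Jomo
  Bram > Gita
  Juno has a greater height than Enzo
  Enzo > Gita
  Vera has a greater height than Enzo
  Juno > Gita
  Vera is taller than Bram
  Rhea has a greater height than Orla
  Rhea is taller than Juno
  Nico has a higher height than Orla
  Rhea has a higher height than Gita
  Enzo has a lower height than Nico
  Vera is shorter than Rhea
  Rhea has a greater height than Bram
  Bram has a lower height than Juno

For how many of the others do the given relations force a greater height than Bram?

From Bram the given relations immediately reach Priya, Maya, Vera, Juno, Rhea.
Nothing else is reachable above Bram; 5 in all.

5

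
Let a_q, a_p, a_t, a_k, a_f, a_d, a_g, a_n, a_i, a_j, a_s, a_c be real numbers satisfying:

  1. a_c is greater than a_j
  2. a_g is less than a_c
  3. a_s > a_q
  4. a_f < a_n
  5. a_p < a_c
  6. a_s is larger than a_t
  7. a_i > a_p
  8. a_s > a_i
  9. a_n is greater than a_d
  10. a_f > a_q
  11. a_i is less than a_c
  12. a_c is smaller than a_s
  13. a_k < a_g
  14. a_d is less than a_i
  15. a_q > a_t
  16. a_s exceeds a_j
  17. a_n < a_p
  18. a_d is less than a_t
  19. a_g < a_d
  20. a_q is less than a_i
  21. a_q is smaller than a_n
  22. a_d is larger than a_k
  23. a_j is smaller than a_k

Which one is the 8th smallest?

a_n

Piecing the relations together gives one ordering: a_j < a_k < a_g < a_d < a_t < a_q < a_f < a_n < a_p < a_i < a_c < a_s.
Counting 8 from the smallest end gives a_n.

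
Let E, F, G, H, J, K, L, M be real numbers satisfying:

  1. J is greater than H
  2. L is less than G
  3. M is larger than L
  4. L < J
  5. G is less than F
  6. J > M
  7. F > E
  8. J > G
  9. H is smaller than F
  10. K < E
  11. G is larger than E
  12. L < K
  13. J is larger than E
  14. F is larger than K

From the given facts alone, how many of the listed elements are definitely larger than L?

6

From L the given relations immediately reach M, K, G, J.
From those, E, F — 6 in total.
No other element is forced above L by the given relations, so the count is 6.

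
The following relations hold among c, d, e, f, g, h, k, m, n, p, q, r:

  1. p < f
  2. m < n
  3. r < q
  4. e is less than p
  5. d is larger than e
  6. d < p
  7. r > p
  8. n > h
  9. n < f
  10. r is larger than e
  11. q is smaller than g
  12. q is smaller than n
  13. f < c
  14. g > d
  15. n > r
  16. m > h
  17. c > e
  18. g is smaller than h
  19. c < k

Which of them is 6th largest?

The consecutive relations fix a unique order: e < d < p < r < q < g < h < m < n < f < c < k.
The 6th largest is h.

h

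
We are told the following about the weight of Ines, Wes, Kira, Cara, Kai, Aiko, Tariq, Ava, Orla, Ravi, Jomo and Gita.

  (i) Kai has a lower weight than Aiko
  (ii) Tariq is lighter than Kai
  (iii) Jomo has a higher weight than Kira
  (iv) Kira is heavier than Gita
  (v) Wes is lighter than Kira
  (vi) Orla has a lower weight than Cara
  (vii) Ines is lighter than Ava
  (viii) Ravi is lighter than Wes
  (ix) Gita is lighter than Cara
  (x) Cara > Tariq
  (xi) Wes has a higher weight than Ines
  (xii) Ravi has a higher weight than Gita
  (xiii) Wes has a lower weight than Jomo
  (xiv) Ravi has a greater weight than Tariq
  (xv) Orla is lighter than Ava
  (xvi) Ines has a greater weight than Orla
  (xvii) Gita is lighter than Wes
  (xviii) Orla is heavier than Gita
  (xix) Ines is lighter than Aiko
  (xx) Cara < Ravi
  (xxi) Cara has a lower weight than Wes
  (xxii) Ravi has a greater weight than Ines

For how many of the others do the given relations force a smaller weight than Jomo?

Directly below Jomo: Wes, Kira.
One step further: Gita, Ines, Cara, Ravi (6 so far).
One step further: Tariq, Orla (8 so far).
Nothing else is reachable below Jomo; 8 in all.

8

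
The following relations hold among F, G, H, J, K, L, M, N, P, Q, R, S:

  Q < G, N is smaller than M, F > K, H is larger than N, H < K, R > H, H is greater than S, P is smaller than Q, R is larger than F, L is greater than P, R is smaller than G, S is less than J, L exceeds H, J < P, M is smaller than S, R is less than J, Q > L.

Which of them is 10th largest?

S

The consecutive relations fix a unique order: N < M < S < H < K < F < R < J < P < L < Q < G.
Counting 10 from the largest end gives S.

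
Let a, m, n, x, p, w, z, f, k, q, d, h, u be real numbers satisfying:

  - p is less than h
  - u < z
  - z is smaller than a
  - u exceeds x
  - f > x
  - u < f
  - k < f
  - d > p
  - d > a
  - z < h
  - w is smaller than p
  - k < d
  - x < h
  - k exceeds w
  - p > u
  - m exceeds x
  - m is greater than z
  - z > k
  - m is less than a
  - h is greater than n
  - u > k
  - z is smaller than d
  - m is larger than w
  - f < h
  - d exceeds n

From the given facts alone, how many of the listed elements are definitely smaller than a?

The elements the relations force below a are w, k, x, u, z, m — no chain reaches any other.
That is 6.

6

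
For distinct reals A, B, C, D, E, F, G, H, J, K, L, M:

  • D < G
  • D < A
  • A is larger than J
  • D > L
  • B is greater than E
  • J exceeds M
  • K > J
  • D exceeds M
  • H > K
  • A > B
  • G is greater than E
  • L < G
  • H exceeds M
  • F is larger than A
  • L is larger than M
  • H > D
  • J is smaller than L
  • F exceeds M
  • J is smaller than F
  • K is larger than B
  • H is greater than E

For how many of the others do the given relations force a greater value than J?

7

The elements the relations force above J are K, L, D, H, A, G, F — no chain reaches any other.
That is 7.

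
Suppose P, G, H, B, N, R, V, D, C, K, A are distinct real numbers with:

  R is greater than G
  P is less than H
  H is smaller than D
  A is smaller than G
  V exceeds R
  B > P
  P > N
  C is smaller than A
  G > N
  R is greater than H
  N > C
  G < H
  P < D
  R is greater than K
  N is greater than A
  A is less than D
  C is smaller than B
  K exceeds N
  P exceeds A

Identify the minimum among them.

A is not least since C < A; N is not least since C < N; P is not least since A < P; K is not least since N < K; G is not least since N < G; B is not least since P < B; H is not least since P < H; R is not least since K < R; D is not least since A < D; V is not least since R < V.
Only C has nothing below it, so C is the minimum.

C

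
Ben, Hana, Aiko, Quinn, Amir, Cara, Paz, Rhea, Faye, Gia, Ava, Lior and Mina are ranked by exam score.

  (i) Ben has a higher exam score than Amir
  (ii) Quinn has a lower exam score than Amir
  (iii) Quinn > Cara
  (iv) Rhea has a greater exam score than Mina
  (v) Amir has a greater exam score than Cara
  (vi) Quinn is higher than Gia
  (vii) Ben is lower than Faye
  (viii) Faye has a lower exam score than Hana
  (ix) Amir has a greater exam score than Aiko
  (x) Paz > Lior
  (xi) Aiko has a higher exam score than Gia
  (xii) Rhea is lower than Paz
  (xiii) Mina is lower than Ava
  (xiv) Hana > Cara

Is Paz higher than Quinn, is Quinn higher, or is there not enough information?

Following every chain through Quinn: above Quinn we get Amir, Ben, Faye, Hana; below Quinn we get Gia, Cara.
Paz is not reached, and no chain runs the other way from Paz to Quinn.
So the given relations leave the order of Quinn and Paz undetermined.

undetermined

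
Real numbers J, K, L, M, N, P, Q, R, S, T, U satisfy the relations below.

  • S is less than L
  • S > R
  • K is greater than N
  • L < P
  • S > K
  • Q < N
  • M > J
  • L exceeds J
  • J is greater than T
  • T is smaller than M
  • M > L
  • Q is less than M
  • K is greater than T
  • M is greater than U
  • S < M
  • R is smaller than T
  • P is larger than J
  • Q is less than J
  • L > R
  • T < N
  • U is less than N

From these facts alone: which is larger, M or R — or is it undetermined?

Link the given pairs in sequence: R < T; T < N; N < K; K < S; S < L; L < M.
Chaining these gives R < T < N < K < S < L < M.
So M is larger.

M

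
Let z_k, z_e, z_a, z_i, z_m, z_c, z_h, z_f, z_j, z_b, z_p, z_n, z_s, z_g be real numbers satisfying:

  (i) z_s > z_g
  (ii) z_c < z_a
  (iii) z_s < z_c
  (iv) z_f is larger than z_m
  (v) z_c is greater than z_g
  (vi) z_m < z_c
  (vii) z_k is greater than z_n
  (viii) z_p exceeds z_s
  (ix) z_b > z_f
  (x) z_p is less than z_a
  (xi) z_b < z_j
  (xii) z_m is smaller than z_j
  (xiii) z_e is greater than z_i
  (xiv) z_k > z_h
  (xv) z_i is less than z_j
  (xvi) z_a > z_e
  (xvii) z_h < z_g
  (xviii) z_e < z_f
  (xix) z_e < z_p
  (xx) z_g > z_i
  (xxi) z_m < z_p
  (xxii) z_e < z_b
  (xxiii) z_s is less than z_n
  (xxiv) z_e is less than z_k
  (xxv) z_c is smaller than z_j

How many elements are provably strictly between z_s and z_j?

1

The relations place z_s below z_j. An element lies strictly between them when it is forced above z_s and also forced below z_j.
Above z_s: {z_n, z_p, z_c, z_a, z_k}. Below z_j: {z_h, z_i, z_m, z_e, z_g, z_f, z_c, z_b}.
Intersection: {z_c} — 1.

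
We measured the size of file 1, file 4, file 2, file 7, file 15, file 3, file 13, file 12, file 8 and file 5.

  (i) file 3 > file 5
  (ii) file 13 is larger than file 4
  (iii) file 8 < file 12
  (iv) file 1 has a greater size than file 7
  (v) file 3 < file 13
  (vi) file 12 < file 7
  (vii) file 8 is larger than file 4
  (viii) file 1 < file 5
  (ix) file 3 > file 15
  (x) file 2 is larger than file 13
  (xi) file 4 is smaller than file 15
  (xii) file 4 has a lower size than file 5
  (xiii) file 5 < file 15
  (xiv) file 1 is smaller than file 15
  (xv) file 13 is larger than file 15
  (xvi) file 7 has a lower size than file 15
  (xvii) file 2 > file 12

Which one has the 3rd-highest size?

Chaining the given pairs: file 4 < file 8 < file 12 < file 7 < file 1 < file 5 < file 15 < file 3 < file 13 < file 2.
The 3rd largest is file 3.

file 3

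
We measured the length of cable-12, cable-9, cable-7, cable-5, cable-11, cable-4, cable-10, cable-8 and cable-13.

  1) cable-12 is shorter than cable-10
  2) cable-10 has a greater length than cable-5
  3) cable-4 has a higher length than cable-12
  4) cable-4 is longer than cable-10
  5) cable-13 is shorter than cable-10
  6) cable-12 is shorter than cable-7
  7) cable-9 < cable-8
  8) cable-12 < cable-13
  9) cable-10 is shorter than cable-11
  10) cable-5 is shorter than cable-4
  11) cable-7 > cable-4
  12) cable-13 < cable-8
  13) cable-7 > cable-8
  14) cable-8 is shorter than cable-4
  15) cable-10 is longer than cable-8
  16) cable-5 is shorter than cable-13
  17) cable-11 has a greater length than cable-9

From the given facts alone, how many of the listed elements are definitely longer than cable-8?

4

Directly above cable-8: cable-10, cable-4, cable-7.
One step further: cable-11 (4 so far).
No other element is forced above cable-8 by the given relations, so the count is 4.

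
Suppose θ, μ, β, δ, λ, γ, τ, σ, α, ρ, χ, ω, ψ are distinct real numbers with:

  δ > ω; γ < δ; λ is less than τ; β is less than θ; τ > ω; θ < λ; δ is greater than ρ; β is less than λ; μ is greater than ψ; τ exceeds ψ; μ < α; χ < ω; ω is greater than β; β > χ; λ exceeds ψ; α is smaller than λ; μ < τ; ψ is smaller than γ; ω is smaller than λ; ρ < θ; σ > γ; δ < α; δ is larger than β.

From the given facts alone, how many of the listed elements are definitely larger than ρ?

5

From ρ the given relations immediately reach δ, θ.
From those, α, λ — 4 in total.
From those, τ — 5 in total.
No other element is forced above ρ by the given relations, so the count is 5.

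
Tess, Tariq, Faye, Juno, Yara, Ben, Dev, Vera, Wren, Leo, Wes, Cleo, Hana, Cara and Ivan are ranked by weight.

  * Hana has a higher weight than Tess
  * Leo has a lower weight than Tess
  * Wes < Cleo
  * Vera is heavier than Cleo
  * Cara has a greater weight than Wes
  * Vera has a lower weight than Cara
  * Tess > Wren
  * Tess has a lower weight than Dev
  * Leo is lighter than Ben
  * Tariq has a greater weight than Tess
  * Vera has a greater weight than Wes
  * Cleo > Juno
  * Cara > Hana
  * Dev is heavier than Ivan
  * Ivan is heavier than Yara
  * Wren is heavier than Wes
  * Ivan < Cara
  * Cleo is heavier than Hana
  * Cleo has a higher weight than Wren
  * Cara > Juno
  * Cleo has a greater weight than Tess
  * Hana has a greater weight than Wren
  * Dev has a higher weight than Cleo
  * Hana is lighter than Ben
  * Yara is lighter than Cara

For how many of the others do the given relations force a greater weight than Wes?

9

The elements the relations force above Wes are Wren, Tess, Hana, Cleo, Ben, Dev, Vera, Tariq, Cara — no chain reaches any other.
That is 9.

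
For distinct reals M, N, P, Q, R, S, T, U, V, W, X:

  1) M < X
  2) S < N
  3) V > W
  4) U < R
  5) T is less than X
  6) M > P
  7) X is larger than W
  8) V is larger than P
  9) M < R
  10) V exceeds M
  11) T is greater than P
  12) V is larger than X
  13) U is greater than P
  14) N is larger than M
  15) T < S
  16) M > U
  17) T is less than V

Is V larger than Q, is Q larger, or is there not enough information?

Following every chain through Q: nothing is chained to Q.
V is not reached, and no chain runs the other way from V to Q.
So the given relations leave the order of Q and V undetermined.

undetermined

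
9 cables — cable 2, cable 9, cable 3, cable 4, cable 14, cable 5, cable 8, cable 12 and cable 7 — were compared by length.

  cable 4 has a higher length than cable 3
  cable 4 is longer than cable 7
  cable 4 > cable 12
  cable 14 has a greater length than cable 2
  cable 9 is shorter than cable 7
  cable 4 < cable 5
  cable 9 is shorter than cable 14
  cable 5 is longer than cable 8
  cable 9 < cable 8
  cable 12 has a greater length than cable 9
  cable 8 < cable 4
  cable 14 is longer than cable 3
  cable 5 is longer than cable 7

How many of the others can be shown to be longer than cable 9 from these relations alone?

Directly above cable 9: cable 7, cable 12, cable 8, cable 14.
One step further: cable 4, cable 5 (6 so far).
No other element is forced above cable 9 by the given relations, so the count is 6.

6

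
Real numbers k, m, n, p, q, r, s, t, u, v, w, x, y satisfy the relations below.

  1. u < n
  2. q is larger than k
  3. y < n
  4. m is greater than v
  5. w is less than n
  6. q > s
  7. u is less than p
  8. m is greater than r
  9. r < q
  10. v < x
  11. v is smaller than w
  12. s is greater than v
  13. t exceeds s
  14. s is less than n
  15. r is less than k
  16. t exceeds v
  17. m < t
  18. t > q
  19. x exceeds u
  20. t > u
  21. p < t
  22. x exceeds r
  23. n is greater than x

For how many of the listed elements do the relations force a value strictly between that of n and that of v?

The relations place v below n. An element lies strictly between them when it is forced above v and also forced below n.
Above v: {m, x, s, q, t, w}. Below n: {y, r, u, x, s, w}.
Intersection: {x, s, w} — 3.

3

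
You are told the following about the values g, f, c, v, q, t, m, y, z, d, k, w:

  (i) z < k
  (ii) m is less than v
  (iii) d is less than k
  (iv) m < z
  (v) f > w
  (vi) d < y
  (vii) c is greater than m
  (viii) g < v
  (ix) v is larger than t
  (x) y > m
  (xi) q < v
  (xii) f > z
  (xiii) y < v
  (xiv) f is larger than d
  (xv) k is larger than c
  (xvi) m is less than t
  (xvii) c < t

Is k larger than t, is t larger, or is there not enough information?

Following every chain through k: below k we get d, m, z, c.
t is not reached, and no chain runs the other way from t to k.
So the given relations leave the order of k and t undetermined.

undetermined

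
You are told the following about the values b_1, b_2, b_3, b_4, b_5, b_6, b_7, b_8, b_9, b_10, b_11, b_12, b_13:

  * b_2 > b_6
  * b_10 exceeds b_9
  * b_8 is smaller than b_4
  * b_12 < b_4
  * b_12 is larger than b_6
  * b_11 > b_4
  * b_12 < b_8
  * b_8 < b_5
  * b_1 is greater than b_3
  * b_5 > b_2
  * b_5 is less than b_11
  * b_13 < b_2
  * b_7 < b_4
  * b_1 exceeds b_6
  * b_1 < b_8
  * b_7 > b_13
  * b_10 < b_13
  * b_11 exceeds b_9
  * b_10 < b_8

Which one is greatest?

b_9 is not greatest since b_9 < b_10; b_6 is not greatest since b_6 < b_12; b_3 is not greatest since b_3 < b_1; b_12 is not greatest since b_12 < b_4; b_10 is not greatest since b_10 < b_8; b_13 is not greatest since b_13 < b_2; b_7 is not greatest since b_7 < b_4; b_2 is not greatest since b_2 < b_5; b_1 is not greatest since b_1 < b_8; b_8 is not greatest since b_8 < b_5; b_4 is not greatest since b_4 < b_11; b_5 is not greatest since b_5 < b_11.
Only b_11 has nothing above it, so b_11 is the greatest.

b_11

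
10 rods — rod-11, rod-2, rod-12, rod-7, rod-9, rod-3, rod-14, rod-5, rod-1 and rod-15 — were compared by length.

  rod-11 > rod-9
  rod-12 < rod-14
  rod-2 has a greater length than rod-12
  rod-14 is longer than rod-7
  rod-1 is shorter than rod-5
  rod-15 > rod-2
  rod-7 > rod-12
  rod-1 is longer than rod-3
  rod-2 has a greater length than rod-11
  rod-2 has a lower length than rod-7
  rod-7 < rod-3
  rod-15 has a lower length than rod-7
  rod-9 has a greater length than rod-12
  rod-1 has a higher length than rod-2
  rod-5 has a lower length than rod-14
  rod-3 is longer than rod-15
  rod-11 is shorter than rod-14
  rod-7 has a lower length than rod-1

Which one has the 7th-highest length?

The consecutive relations fix a unique order: rod-12 < rod-9 < rod-11 < rod-2 < rod-15 < rod-7 < rod-3 < rod-1 < rod-5 < rod-14.
The 7th largest is rod-2.

rod-2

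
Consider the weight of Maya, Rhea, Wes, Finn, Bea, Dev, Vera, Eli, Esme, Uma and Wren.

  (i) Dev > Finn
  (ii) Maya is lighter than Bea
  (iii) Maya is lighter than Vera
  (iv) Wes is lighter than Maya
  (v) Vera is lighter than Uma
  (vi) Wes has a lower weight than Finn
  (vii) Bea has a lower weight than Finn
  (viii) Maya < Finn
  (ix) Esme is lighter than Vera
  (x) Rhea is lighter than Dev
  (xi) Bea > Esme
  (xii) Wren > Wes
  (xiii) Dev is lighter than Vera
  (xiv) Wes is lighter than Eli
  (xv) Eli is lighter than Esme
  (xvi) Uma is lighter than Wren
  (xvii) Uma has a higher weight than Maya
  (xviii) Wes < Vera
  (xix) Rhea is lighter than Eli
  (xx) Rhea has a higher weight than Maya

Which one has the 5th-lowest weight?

Esme

The consecutive relations fix a unique order: Wes < Maya < Rhea < Eli < Esme < Bea < Finn < Dev < Vera < Uma < Wren.
Counting 5 from the smallest end gives Esme.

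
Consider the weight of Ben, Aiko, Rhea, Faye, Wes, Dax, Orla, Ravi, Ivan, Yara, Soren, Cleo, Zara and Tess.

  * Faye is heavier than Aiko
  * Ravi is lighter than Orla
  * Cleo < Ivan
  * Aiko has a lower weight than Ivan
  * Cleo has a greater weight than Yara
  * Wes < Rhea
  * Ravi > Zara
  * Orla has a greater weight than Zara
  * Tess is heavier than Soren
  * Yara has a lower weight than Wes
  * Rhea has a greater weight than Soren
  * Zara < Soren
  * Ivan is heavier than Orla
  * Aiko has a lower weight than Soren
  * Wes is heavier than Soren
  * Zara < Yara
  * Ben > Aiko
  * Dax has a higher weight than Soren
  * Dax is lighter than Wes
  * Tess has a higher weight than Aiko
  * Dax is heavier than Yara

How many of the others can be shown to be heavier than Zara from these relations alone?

10

The elements the relations force above Zara are Ravi, Soren, Yara, Tess, Orla, Dax, Cleo, Wes, Ivan, Rhea — no chain reaches any other.
That is 10.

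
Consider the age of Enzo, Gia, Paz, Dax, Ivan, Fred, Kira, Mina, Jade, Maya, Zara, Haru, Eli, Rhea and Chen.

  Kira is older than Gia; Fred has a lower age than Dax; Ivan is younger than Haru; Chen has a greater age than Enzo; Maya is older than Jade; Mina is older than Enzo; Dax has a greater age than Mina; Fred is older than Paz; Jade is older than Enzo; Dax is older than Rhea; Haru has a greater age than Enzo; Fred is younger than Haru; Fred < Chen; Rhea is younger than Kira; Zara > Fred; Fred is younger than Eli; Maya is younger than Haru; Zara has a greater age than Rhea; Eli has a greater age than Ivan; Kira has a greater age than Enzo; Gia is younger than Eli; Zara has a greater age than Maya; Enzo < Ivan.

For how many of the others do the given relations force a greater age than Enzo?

10

From Enzo the given relations immediately reach Jade, Ivan, Mina, Chen, Haru, Kira.
From those, Maya, Eli, Dax — 9 in total.
From those, Zara — 10 in total.
Nothing else is reachable above Enzo; 10 in all.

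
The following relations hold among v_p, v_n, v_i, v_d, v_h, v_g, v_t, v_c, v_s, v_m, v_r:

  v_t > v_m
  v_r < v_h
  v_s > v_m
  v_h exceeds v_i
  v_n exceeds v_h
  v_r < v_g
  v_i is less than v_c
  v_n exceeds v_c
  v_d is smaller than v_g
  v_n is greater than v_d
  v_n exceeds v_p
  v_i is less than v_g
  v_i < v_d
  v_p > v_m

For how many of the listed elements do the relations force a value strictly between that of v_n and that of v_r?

1

Chaining upward from v_r reaches: v_h, v_g.
Chaining downward from v_n reaches: v_m, v_p, v_i, v_d, v_c, v_h.
Strictly between v_r and v_n are those in both lists: v_h — 1 element.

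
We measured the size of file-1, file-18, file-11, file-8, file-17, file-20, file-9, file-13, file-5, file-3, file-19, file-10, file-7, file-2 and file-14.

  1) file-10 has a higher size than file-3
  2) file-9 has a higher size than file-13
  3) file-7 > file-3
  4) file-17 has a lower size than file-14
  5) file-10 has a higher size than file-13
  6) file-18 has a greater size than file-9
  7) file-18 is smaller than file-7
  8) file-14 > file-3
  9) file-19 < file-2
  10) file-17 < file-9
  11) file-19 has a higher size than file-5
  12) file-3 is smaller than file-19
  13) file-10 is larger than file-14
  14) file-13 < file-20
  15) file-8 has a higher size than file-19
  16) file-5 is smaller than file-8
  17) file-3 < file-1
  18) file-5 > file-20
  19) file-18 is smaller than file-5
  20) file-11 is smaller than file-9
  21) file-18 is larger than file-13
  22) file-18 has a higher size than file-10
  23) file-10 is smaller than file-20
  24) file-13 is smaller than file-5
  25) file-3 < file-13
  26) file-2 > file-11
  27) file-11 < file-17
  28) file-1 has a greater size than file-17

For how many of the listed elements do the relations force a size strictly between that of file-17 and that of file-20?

2

The relations place file-17 below file-20. An element lies strictly between them when it is forced above file-17 and also forced below file-20.
Above file-17: {file-14, file-10, file-9, file-1, file-18, file-5, file-19, file-7, file-8, file-2}. Below file-20: {file-3, file-13, file-11, file-14, file-10}.
Intersection: {file-14, file-10} — 2.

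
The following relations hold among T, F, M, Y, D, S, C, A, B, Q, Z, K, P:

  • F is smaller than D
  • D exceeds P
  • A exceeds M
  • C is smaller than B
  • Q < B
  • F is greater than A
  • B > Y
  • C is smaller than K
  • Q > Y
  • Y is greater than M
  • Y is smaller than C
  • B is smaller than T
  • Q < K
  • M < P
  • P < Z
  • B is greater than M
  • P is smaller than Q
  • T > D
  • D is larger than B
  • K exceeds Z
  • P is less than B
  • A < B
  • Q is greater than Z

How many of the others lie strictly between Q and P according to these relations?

The relations place P below Q. An element lies strictly between them when it is forced above P and also forced below Q.
Above P: {Z, K, B, D, T}. Below Q: {M, Y, Z}.
Intersection: {Z} — 1.

1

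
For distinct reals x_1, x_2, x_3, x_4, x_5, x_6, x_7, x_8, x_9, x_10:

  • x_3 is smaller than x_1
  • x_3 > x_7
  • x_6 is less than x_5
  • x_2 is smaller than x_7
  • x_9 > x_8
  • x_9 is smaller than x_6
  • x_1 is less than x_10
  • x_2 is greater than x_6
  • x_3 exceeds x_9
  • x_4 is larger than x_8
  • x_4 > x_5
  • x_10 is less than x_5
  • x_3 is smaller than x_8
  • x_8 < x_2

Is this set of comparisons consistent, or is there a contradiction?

Chaining the given relations yields x_8 < x_9 < x_6 < x_2 < x_7 < x_3, so x_8 < x_3. But one relation states x_3 < x_8. These cannot both hold.

inconsistent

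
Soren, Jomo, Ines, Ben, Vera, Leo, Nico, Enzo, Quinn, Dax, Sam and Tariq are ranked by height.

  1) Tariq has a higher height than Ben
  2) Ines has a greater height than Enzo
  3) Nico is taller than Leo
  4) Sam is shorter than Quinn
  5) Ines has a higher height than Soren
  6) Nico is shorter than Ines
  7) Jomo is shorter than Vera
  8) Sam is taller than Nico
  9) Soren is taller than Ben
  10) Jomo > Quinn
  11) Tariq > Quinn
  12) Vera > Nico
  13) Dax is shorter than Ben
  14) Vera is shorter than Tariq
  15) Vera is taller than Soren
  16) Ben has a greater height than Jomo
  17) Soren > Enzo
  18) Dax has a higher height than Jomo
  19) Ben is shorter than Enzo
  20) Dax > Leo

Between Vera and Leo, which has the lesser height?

Leo

Leo < Nico and Nico < Sam give Leo < Sam.
Then Sam < Quinn extends the chain to Quinn.
Then Quinn < Jomo extends the chain to Jomo.
With Jomo < Dax: Leo < Nico < Sam < Quinn < Jomo < Dax.
Then Dax < Ben extends the chain to Ben.
Then Ben < Enzo extends the chain to Enzo.
With Enzo < Soren: Leo < Nico < Sam < Quinn < Jomo < Dax < Ben < Enzo < Soren.
Then Soren < Vera extends the chain to Vera.
So Leo < Vera; Leo is the shorter of the two.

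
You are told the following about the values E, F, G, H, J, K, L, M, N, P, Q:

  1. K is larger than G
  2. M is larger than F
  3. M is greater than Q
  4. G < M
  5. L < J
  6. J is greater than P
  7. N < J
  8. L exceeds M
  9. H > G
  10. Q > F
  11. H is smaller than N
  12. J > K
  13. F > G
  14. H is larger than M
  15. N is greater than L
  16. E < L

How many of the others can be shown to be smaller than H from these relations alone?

4

The elements the relations force below H are G, F, Q, M — no chain reaches any other.
That is 4.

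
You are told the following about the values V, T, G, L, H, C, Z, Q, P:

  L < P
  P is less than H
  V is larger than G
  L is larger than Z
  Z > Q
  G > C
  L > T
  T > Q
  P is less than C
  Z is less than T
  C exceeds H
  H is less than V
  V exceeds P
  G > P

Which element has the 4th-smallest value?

The consecutive relations fix a unique order: Q < Z < T < L < P < H < C < G < V.
Counting 4 from the smallest end gives L.

L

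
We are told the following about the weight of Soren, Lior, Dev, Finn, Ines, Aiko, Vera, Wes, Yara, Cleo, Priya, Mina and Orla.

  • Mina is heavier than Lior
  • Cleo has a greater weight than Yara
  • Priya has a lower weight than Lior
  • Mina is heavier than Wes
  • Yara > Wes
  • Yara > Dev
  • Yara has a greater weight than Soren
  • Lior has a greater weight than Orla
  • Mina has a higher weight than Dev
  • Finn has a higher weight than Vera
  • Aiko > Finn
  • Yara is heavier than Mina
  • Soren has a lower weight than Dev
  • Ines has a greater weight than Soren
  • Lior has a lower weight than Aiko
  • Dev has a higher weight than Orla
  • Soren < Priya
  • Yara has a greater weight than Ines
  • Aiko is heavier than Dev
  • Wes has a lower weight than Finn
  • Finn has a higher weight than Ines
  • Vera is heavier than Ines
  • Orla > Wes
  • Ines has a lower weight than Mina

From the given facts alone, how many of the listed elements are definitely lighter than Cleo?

From Cleo the given relations immediately reach Yara.
From those, Soren, Ines, Wes, Dev, Mina — 6 in total.
From those, Orla, Lior — 8 in total.
From those, Priya — 9 in total.
Nothing else is reachable below Cleo; 9 in all.

9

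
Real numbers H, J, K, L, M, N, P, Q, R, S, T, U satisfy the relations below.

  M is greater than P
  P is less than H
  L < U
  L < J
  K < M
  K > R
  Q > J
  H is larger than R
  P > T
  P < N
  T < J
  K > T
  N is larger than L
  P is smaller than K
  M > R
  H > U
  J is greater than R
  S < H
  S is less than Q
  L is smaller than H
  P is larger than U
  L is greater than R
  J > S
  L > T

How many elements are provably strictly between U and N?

1

Chaining upward from U reaches: P, K, M, H.
Chaining downward from N reaches: T, R, L, P.
Strictly between U and N are those in both lists: P — 1 element.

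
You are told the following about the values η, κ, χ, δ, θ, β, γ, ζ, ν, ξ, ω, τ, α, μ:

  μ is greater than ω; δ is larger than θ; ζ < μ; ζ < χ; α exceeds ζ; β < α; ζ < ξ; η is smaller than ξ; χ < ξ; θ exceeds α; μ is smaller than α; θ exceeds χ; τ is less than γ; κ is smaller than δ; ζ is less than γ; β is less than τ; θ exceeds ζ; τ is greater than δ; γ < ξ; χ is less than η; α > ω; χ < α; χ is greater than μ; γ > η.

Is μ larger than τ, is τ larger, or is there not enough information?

Link the given pairs in sequence: μ < χ; χ < α; α < θ; θ < δ; δ < τ.
Together: μ < χ < α < θ < δ < τ.
So τ is larger.

τ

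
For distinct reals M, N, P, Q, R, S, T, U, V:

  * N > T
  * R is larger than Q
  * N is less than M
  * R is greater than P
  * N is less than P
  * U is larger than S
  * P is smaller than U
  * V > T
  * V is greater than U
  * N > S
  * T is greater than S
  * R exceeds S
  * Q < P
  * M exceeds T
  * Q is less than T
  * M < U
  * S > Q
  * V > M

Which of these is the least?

Q

Chaining upward from Q: directly above it, S, T, P, R; then N, M, U, V.
That covers every other element, and nothing is given below Q, so Q is the least.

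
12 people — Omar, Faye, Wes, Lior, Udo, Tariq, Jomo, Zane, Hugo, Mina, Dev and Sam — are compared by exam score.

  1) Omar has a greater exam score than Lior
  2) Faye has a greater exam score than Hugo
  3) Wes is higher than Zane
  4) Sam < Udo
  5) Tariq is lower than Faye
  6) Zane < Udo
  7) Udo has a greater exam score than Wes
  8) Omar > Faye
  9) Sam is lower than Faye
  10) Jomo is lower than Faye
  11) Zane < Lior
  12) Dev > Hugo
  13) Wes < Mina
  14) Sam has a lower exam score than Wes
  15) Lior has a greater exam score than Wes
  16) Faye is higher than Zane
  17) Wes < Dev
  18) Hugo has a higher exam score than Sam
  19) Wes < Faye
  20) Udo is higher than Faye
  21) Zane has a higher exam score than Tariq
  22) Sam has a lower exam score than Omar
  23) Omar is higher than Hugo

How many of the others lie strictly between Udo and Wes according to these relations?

1

The relations place Wes below Udo. An element lies strictly between them when it is forced above Wes and also forced below Udo.
Above Wes: {Mina, Dev, Faye, Lior, Omar}. Below Udo: {Tariq, Jomo, Zane, Sam, Hugo, Faye}.
Intersection: {Faye} — 1.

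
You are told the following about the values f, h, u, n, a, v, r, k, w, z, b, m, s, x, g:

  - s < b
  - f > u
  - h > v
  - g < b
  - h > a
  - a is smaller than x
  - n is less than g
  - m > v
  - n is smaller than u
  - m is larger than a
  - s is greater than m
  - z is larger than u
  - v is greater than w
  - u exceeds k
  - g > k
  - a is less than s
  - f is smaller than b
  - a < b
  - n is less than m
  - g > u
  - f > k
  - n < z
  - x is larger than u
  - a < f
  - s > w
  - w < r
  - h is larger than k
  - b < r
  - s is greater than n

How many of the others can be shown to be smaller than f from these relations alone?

4

From f the given relations immediately reach k, a, u.
From those, n — 4 in total.
No other element is forced below f by the given relations, so the count is 4.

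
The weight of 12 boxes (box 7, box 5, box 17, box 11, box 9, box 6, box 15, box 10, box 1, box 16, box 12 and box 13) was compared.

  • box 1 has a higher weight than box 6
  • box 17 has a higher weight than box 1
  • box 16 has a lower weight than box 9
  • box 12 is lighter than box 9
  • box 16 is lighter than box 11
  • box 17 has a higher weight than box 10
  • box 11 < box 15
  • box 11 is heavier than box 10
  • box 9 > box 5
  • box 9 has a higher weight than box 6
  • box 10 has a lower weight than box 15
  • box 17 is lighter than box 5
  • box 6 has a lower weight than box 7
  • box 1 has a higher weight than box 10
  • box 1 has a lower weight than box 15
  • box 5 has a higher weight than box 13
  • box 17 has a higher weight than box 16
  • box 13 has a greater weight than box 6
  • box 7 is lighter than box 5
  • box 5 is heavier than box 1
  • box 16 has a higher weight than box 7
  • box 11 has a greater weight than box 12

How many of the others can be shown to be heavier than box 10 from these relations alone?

Directly above box 10: box 1, box 17, box 11, box 15.
One step further: box 5 (5 so far).
One step further: box 9 (6 so far).
Nothing else is reachable above box 10; 6 in all.

6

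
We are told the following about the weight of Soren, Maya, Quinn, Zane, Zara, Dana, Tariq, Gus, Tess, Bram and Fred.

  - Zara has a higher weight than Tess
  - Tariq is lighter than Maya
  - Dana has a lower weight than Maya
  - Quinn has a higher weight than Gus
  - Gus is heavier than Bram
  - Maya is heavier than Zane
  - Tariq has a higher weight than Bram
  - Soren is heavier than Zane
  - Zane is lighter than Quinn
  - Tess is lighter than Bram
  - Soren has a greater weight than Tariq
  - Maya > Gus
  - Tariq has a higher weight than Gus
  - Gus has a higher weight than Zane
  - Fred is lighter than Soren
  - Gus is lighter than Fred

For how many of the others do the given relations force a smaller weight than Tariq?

The elements the relations force below Tariq are Tess, Zane, Bram, Gus — no chain reaches any other.
That is 4.

4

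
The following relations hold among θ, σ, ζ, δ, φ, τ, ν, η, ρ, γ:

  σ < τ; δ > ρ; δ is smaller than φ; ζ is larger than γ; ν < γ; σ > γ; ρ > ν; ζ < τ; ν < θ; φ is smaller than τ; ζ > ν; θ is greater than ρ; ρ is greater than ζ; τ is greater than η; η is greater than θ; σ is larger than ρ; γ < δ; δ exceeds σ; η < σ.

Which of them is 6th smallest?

η

Chaining the given pairs: ν < γ < ζ < ρ < θ < η < σ < δ < φ < τ.
The 6th smallest is η.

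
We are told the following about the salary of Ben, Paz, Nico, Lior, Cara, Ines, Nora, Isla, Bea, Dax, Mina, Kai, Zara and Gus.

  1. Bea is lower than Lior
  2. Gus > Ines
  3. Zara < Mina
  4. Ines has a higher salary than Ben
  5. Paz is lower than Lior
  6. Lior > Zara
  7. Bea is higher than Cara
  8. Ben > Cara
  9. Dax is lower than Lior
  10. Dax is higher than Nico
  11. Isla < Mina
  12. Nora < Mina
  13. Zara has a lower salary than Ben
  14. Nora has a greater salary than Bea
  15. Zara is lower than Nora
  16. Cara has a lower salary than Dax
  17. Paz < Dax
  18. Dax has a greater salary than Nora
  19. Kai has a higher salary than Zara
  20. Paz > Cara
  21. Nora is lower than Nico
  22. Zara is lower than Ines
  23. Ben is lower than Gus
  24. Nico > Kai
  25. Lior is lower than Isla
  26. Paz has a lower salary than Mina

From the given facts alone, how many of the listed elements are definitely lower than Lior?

The elements the relations force below Lior are Cara, Zara, Paz, Bea, Kai, Nora, Nico, Dax — no chain reaches any other.
That is 8.

8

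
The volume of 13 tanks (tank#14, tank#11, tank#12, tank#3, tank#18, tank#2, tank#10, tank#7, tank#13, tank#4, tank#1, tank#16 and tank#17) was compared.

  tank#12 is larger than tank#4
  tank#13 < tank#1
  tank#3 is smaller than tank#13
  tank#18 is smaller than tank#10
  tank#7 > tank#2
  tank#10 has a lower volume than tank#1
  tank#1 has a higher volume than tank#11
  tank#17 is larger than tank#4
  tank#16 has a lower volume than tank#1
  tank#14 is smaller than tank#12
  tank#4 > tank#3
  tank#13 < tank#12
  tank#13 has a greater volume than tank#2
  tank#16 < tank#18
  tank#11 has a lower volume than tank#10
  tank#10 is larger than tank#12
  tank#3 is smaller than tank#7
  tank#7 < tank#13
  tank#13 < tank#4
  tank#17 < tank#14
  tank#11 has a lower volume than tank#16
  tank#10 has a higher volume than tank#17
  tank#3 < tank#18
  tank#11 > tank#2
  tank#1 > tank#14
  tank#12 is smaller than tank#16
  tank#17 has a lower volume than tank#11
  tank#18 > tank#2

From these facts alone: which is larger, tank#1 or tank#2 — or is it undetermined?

tank#1

tank#2 < tank#7 and tank#7 < tank#13 give tank#2 < tank#13.
With tank#13 < tank#4: tank#2 < tank#7 < tank#13 < tank#4.
With tank#4 < tank#17: tank#2 < tank#7 < tank#13 < tank#4 < tank#17.
With tank#17 < tank#11: tank#2 < tank#7 < tank#13 < tank#4 < tank#17 < tank#11.
With tank#11 < tank#16: tank#2 < tank#7 < tank#13 < tank#4 < tank#17 < tank#11 < tank#16.
Then tank#16 < tank#18 extends the chain to tank#18.
Then tank#18 < tank#10 extends the chain to tank#10.
With tank#10 < tank#1: tank#2 < tank#7 < tank#13 < tank#4 < tank#17 < tank#11 < tank#16 < tank#18 < tank#10 < tank#1.
So tank#1 is larger.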